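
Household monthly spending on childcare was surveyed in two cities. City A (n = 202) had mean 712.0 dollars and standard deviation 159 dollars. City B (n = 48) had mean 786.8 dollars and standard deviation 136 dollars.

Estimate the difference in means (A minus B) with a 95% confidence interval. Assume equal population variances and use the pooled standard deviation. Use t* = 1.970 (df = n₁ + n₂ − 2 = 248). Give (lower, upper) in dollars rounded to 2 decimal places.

(-123.80, -25.80)

Pooled variance s_p² = [201·159² + 47·136²] / (202+48−2) = 23995.1331, so s_p = 154.9036.
SE_diff = s_p·√(1/n₁ + 1/n₂) = 154.9036·√(1/202 + 1/48) = 24.8734.
t* = 1.970; margin = 1.970 × 24.8734 = 49.0006.
Difference = 712.0 − 786.8 = -74.8000.
-74.8000 ± 49.0006 → (-123.80, -25.80).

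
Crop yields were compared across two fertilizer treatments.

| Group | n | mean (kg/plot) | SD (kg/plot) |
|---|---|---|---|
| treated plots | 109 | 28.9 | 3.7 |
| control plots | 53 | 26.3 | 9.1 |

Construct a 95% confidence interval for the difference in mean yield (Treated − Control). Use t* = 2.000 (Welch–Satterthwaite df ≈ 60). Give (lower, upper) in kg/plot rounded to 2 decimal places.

(0.00, 5.20)

Standard errors of each mean: 3.7/√109 = 0.3544 and 9.1/√53 = 1.2500.
SE(x̄₁ − x̄₂) = √(0.3544² + 1.2500²) = 1.2993 for independent samples with unequal variances.
With t* = 2.000, the margin is 2.000 × 1.2993 = 2.5986.
x̄₁ − x̄₂ = 28.9 − 26.3 = 2.6000; the interval is 2.6000 ± 2.5986 = (0.00, 5.20).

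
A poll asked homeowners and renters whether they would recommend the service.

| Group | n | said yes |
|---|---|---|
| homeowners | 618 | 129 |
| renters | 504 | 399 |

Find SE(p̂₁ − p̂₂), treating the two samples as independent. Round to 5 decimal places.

0.02438

First, p̂₁ = 129/618 = 0.2087; p̂₂ = 399/504 = 0.7917.
The two standard errors are √(0.2087×0.7913/618) = 0.01635 and √(0.7917×0.2083/504) = 0.01809.
Because the samples are independent, SE_diff = √(0.01635² + 0.01809²) = 0.02438.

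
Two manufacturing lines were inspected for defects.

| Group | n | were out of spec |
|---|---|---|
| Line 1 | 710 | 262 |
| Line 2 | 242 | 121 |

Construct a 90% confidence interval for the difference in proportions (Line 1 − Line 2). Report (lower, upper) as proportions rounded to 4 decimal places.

First, p̂₁ = 262/710 = 0.3690; p̂₂ = 121/242 = 0.5000.
The two standard errors are √(0.3690×0.6310/710) = 0.01811 and √(0.5000×0.5000/242) = 0.03214.
Because the samples are independent, SE_diff = √(0.01811² + 0.03214²) = 0.03689.
Using z* = 1.645 for 90%, ME = 1.645 × 0.03689 = 0.06068.
p̂₁ − p̂₂ = -0.1310; interval -0.1310 ± 0.06068 gives (-0.1917, -0.0703).

(-0.1917, -0.0703)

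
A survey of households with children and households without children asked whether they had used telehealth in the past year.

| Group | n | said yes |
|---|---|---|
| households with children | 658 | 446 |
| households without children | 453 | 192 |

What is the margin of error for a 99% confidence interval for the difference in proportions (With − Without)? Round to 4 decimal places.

Sample proportions: 446/658 = 0.6778, 192/453 = 0.4238.
Each SE is √(p̂(1−p̂)/n): √(0.6778·0.3222/658) = 0.01822 and √(0.4238·0.5762/453) = 0.02322.
SE(p̂₁ − p̂₂) = √(SE₁² + SE₂²) = √(0.0003319684 + 0.0005391684) = 0.02952, since the two samples are independent.
At 99% confidence z* = 2.576; margin = 2.576 × 0.02952 = 0.07604.

0.0760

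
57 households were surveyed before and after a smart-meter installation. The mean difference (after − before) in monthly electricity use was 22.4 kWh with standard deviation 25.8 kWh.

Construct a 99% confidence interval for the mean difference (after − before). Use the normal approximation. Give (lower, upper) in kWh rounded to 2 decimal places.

Paired design: SE = s_d/√n = 25.8/√57 = 3.4173.
z* = 2.576; margin of error = 2.576 × 3.4173 = 8.8030.
22.4 ± 8.8030 → (13.60, 31.20).

(13.60, 31.20)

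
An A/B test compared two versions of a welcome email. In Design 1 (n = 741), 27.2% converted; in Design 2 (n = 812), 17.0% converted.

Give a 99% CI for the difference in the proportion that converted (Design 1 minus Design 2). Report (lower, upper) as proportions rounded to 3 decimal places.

(0.048, 0.156)

The two standard errors are √(0.2720×0.7280/741) = 0.01635 and √(0.1700×0.8300/812) = 0.01318.
Because the samples are independent, SE_diff = √(0.01635² + 0.01318²) = 0.02100.
Using z* = 2.576 for 99%, ME = 2.576 × 0.02100 = 0.05410.
p̂₁ − p̂₂ = 0.1020; interval 0.1020 ± 0.05410 gives (0.048, 0.156).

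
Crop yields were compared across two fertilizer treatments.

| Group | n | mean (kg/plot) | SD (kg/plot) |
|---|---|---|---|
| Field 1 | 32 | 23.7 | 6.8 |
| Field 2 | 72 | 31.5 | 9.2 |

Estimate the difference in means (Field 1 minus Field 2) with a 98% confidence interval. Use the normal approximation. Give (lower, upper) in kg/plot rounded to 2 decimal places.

(-11.57, -4.03)

SE₁ = s₁/√n₁ = 6.8/√32 = 1.2021; SE₂ = 9.2/√72 = 1.0842.
Independent samples, unequal variances: SE_diff = √(SE₁² + SE₂²) = √(1.44504441 + 1.17548964) = 1.6188.
z* = 2.326, so margin of error = 2.326 × 1.6188 = 3.7653.
Difference in means = 23.7 − 31.5 = -7.8000.
-7.8000 ± 3.7653 → (-11.57, -4.03).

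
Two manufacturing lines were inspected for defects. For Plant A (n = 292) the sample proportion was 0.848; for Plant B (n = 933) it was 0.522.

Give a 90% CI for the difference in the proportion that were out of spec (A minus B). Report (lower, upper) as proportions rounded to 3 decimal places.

(0.282, 0.370)

SE₁ = √(p̂₁(1−p̂₁)/n₁) = √(0.8480·0.1520/292) = 0.02101; SE₂ = √(0.5220·0.4780/933) = 0.01635.
Independent samples: SE of the difference = √(SE₁² + SE₂²) = √(0.0004414201 + 0.0002673225) = 0.02662.
z* for 90% confidence is 1.645, so the margin of error is 1.645 × 0.02662 = 0.04379.
Point estimate p̂₁ − p̂₂ = 0.8480 − 0.5220 = 0.3260.
0.3260 ± 0.04379 → (0.282, 0.370).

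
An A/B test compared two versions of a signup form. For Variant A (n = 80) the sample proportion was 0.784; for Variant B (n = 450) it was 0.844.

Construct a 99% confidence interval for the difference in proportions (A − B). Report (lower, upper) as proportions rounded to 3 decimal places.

(-0.186, 0.066)

Each SE is √(p̂(1−p̂)/n): √(0.7840·0.2160/80) = 0.04601 and √(0.8440·0.1560/450) = 0.01711.
SE(p̂₁ − p̂₂) = √(SE₁² + SE₂²) = √(0.0021169201 + 0.0002927521) = 0.04909, since the two samples are independent.
At 99% confidence z* = 2.576; margin = 2.576 × 0.04909 = 0.12646.
The difference is 0.7840 − 0.8440 = -0.0600, so the interval is -0.0600 ± 0.12646 = (-0.186, 0.066).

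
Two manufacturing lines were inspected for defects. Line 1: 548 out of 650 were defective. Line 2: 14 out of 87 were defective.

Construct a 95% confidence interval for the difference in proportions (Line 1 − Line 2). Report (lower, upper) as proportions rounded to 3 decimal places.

p̂₁ = 548/650 = 0.8431 and p̂₂ = 14/87 = 0.1609.
SE₁ = √(p̂₁(1−p̂₁)/n₁) = √(0.8431·0.1569/650) = 0.01427; SE₂ = √(0.1609·0.8391/87) = 0.03939.
Independent samples: SE of the difference = √(SE₁² + SE₂²) = √(0.0002036329 + 0.0015515721) = 0.04190.
z* for 95% confidence is 1.960, so the margin of error is 1.960 × 0.04190 = 0.08212.
Point estimate p̂₁ − p̂₂ = 0.8431 − 0.1609 = 0.6822.
0.6822 ± 0.08212 → (0.600, 0.764).

(0.600, 0.764)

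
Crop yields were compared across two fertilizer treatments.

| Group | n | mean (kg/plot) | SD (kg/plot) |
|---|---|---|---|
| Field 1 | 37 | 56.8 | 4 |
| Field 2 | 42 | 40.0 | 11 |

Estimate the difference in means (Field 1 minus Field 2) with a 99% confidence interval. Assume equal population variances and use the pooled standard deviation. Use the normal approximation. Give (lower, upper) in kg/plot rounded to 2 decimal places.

Pooled variance s_p² = [36·4² + 41·11²] / (37+42−2) = 71.9091, so s_p = 8.4799.
SE_diff = s_p·√(1/n₁ + 1/n₂) = 8.4799·√(1/37 + 1/42) = 1.9120.
z* = 2.576; margin = 2.576 × 1.9120 = 4.9253.
Difference = 56.8 − 40.0 = 16.8000.
16.8000 ± 4.9253 → (11.87, 21.73).

(11.87, 21.73)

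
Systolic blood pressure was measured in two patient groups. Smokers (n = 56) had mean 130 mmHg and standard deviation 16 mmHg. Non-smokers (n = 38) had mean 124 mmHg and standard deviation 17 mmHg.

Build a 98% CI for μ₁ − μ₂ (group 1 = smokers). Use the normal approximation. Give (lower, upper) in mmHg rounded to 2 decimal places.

(-2.12, 14.12)

Standard errors of each mean: 16/√56 = 2.1381 and 17/√38 = 2.7578.
SE(x̄₁ − x̄₂) = √(2.1381² + 2.7578²) = 3.4895 for independent samples with unequal variances.
With z* = 2.326, the margin is 2.326 × 3.4895 = 8.1166.
x̄₁ − x̄₂ = 130 − 124 = 6.0000; the interval is 6.0000 ± 8.1166 = (-2.12, 14.12).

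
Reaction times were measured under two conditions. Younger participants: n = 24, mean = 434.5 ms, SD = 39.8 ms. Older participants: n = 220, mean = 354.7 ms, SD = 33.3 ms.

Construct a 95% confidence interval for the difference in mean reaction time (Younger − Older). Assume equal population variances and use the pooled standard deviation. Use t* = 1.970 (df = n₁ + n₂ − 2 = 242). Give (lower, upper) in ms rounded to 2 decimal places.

(65.41, 94.19)

Pooled variance s_p² = [23·39.8² + 219·33.3²] / (24+220−2) = 1154.0489, so s_p = 33.9713.
SE_diff = s_p·√(1/n₁ + 1/n₂) = 33.9713·√(1/24 + 1/220) = 7.3028.
t* = 1.970; margin = 1.970 × 7.3028 = 14.3865.
Difference = 434.5 − 354.7 = 79.8000.
79.8000 ± 14.3865 → (65.41, 94.19).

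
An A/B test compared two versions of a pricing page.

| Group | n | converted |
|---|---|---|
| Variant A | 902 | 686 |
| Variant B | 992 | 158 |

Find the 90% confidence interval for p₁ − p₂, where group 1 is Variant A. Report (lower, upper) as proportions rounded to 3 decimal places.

First, p̂₁ = 686/902 = 0.7605; p̂₂ = 158/992 = 0.1593.
The two standard errors are √(0.7605×0.2395/902) = 0.01421 and √(0.1593×0.8407/992) = 0.01162.
Because the samples are independent, SE_diff = √(0.01421² + 0.01162²) = 0.01836.
Using z* = 1.645 for 90%, ME = 1.645 × 0.01836 = 0.03020.
p̂₁ − p̂₂ = 0.6012; interval 0.6012 ± 0.03020 gives (0.571, 0.631).

(0.571, 0.631)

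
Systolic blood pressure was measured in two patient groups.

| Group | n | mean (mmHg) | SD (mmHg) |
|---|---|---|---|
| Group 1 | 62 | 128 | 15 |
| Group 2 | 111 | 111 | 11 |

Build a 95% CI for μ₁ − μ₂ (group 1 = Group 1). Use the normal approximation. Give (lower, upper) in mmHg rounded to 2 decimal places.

(12.74, 21.26)

SE₁ = s₁/√n₁ = 15/√62 = 1.9050; SE₂ = 11/√111 = 1.0441.
Independent samples, unequal variances: SE_diff = √(SE₁² + SE₂²) = √(3.629025 + 1.09014481) = 2.1724.
z* = 1.960, so margin of error = 1.960 × 2.1724 = 4.2579.
Difference in means = 128 − 111 = 17.0000.
17.0000 ± 4.2579 → (12.74, 21.26).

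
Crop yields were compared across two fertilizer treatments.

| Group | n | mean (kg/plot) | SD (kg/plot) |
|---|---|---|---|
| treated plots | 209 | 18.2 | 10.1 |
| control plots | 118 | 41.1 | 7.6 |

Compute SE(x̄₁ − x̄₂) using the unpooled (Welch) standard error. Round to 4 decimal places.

0.9887

Per-group SEs: s₁/√n₁ = 10.1/√209 = 0.6986, s₂/√n₂ = 7.6/√118 = 0.6996.
Unpooled SE of the difference: √(0.48804196 + 0.48944016) = 0.9887.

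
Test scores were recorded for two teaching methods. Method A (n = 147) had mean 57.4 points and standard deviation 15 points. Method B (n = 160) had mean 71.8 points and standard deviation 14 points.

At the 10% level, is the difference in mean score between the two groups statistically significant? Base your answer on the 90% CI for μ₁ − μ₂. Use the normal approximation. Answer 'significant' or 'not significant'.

Standard errors of each mean: 15/√147 = 1.2372 and 14/√160 = 1.1068.
SE(x̄₁ − x̄₂) = √(1.2372² + 1.1068²) = 1.6600 for independent samples with unequal variances.
With z* = 1.645, the margin is 1.645 × 1.6600 = 2.7307.
x̄₁ − x̄₂ = 57.4 − 71.8 = -14.4000; the interval is -14.4000 ± 2.7307 = (-17.1307, -11.6693).
The interval (-17.1307, -11.6693) does not contain 0, so the difference is significant.

significant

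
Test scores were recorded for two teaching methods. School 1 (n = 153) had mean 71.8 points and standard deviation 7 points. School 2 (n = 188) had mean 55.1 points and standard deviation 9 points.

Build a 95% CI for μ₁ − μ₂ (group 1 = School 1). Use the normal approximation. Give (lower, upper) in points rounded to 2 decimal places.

(15.00, 18.40)

Standard errors of each mean: 7/√153 = 0.5659 and 9/√188 = 0.6564.
SE(x̄₁ − x̄₂) = √(0.5659² + 0.6564²) = 0.8667 for independent samples with unequal variances.
With z* = 1.960, the margin is 1.960 × 0.8667 = 1.6987.
x̄₁ − x̄₂ = 71.8 − 55.1 = 16.7000; the interval is 16.7000 ± 1.6987 = (15.00, 18.40).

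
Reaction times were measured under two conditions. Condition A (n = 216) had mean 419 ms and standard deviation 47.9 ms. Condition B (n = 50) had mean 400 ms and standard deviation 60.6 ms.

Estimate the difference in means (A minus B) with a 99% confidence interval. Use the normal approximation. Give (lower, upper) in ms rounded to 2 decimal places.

(-4.62, 42.62)

Standard errors of each mean: 47.9/√216 = 3.2592 and 60.6/√50 = 8.5701.
SE(x̄₁ − x̄₂) = √(3.2592² + 8.5701²) = 9.1689 for independent samples with unequal variances.
With z* = 2.576, the margin is 2.576 × 9.1689 = 23.6191.
x̄₁ − x̄₂ = 419 − 400 = 19.0000; the interval is 19.0000 ± 23.6191 = (-4.62, 42.62).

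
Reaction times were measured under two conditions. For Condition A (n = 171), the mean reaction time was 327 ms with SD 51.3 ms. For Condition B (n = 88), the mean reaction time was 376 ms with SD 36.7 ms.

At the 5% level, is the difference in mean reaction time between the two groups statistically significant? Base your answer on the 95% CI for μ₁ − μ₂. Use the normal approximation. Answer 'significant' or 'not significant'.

SE₁ = s₁/√n₁ = 51.3/√171 = 3.9230; SE₂ = 36.7/√88 = 3.9122.
Independent samples, unequal variances: SE_diff = √(SE₁² + SE₂²) = √(15.389929 + 15.30530884) = 5.5403.
z* = 1.960, so margin of error = 1.960 × 5.5403 = 10.8590.
Difference in means = 327 − 376 = -49.0000.
-49.0000 ± 10.8590 → (-59.8590, -38.1410).
The interval (-59.8590, -38.1410) does not contain 0, so the difference is significant.

significant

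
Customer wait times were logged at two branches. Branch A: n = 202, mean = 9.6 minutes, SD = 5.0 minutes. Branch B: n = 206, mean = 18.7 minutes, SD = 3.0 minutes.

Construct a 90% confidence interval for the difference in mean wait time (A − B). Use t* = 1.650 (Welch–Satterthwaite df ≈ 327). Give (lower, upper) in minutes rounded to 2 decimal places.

Per-group SEs: s₁/√n₁ = 5.0/√202 = 0.3518, s₂/√n₂ = 3.0/√206 = 0.2090.
Unpooled SE of the difference: √(0.12376324 + 0.043681) = 0.4092.
Margin of error = t* · SE = 1.650 × 0.4092 = 0.6752.
x̄₁ − x̄₂ = 9.6 − 18.7 = -9.1000.
CI: -9.1000 ± 0.6752 = (-9.78, -8.42).

(-9.78, -8.42)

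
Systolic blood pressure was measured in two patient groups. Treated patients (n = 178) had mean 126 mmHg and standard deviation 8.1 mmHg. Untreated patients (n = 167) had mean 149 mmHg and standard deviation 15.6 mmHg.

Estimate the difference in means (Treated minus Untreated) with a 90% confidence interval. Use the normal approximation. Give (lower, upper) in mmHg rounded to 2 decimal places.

SE₁ = s₁/√n₁ = 8.1/√178 = 0.6071; SE₂ = 15.6/√167 = 1.2072.
Independent samples, unequal variances: SE_diff = √(SE₁² + SE₂²) = √(0.36857041 + 1.45733184) = 1.3513.
z* = 1.645, so margin of error = 1.645 × 1.3513 = 2.2229.
Difference in means = 126 − 149 = -23.0000.
-23.0000 ± 2.2229 → (-25.22, -20.78).

(-25.22, -20.78)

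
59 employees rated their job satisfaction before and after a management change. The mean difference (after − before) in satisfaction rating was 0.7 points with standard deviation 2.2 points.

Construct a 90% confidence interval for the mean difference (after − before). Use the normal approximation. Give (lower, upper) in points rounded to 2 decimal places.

Paired design: SE = s_d/√n = 2.2/√59 = 0.2864.
z* = 1.645; margin of error = 1.645 × 0.2864 = 0.4711.
0.7 ± 0.4711 → (0.23, 1.17).

(0.23, 1.17)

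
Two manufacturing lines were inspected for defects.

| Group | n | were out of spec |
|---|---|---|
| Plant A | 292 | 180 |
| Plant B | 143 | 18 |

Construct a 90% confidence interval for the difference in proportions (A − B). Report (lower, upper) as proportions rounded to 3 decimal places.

p̂₁ = 180/292 = 0.6164 and p̂₂ = 18/143 = 0.1259.
SE₁ = √(p̂₁(1−p̂₁)/n₁) = √(0.6164·0.3836/292) = 0.02846; SE₂ = √(0.1259·0.8741/143) = 0.02774.
Independent samples: SE of the difference = √(SE₁² + SE₂²) = √(0.0008099716 + 0.0007695076) = 0.03974.
z* for 90% confidence is 1.645, so the margin of error is 1.645 × 0.03974 = 0.06537.
Point estimate p̂₁ − p̂₂ = 0.6164 − 0.1259 = 0.4905.
0.4905 ± 0.06537 → (0.425, 0.556).

(0.425, 0.556)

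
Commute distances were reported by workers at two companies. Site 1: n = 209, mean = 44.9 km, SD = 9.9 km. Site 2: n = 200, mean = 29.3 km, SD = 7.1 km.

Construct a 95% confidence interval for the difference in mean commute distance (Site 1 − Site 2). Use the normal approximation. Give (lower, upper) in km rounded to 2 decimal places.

SE₁ = s₁/√n₁ = 9.9/√209 = 0.6848; SE₂ = 7.1/√200 = 0.5020.
Independent samples, unequal variances: SE_diff = √(SE₁² + SE₂²) = √(0.46895104 + 0.252004) = 0.8491.
z* = 1.960, so margin of error = 1.960 × 0.8491 = 1.6642.
Difference in means = 44.9 − 29.3 = 15.6000.
15.6000 ± 1.6642 → (13.94, 17.26).

(13.94, 17.26)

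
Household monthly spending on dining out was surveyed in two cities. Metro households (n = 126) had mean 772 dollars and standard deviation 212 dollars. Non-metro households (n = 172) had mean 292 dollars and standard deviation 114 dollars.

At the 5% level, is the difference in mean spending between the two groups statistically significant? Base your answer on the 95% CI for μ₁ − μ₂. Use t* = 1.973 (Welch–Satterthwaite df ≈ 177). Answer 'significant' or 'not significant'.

significant

Per-group SEs: s₁/√n₁ = 212/√126 = 18.8865, s₂/√n₂ = 114/√172 = 8.6924.
Unpooled SE of the difference: √(356.69988225 + 75.55781776) = 20.7908.
Margin of error = t* · SE = 1.973 × 20.7908 = 41.0202.
x̄₁ − x̄₂ = 772 − 292 = 480.0000.
CI: 480.0000 ± 41.0202 = (438.9798, 521.0202).
The interval (438.9798, 521.0202) does not contain 0, so the difference is significant.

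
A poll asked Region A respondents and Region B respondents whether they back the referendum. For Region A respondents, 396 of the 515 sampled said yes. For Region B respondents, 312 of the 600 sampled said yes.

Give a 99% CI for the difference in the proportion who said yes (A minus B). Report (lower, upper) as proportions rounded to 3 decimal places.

(0.178, 0.320)

p̂₁ = 396/515 = 0.7689 and p̂₂ = 312/600 = 0.5200.
SE₁ = √(p̂₁(1−p̂₁)/n₁) = √(0.7689·0.2311/515) = 0.01858; SE₂ = √(0.5200·0.4800/600) = 0.02040.
Independent samples: SE of the difference = √(SE₁² + SE₂²) = √(0.0003452164 + 0.00041616) = 0.02759.
z* for 99% confidence is 2.576, so the margin of error is 2.576 × 0.02759 = 0.07107.
Point estimate p̂₁ − p̂₂ = 0.7689 − 0.5200 = 0.2489.
0.2489 ± 0.07107 → (0.178, 0.320).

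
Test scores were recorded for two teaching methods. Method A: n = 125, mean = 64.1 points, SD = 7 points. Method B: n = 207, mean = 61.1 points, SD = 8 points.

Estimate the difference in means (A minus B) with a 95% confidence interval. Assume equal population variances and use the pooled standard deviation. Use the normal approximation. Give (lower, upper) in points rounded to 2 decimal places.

(1.30, 4.70)

Pooled variance s_p² = [124·7² + 206·8²] / (125+207−2) = 58.3636, so s_p = 7.6396.
SE_diff = s_p·√(1/n₁ + 1/n₂) = 7.6396·√(1/125 + 1/207) = 0.8654.
z* = 1.960; margin = 1.960 × 0.8654 = 1.6962.
Difference = 64.1 − 61.1 = 3.0000.
3.0000 ± 1.6962 → (1.30, 4.70).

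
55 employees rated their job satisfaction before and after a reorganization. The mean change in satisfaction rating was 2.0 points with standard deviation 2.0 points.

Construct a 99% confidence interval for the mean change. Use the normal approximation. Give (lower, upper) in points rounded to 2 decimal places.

(1.31, 2.69)

Paired design: SE = s_d/√n = 2.0/√55 = 0.2697.
z* = 2.576; margin of error = 2.576 × 0.2697 = 0.6947.
2.0 ± 0.6947 → (1.31, 2.69).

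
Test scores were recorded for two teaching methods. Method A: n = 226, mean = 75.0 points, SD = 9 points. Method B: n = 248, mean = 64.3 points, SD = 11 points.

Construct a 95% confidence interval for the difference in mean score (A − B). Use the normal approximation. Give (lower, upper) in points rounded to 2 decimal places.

(8.90, 12.50)

Per-group SEs: s₁/√n₁ = 9/√226 = 0.5987, s₂/√n₂ = 11/√248 = 0.6985.
Unpooled SE of the difference: √(0.35844169 + 0.48790225) = 0.9200.
Margin of error = z* · SE = 1.960 × 0.9200 = 1.8032.
x̄₁ − x̄₂ = 75.0 − 64.3 = 10.7000.
CI: 10.7000 ± 1.8032 = (8.90, 12.50).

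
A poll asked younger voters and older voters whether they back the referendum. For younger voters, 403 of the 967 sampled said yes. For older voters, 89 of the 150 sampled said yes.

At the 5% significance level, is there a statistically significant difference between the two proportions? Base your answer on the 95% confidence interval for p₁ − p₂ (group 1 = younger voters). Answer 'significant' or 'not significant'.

significant

First, p̂₁ = 403/967 = 0.4168; p̂₂ = 89/150 = 0.5933.
The two standard errors are √(0.4168×0.5832/967) = 0.01585 and √(0.5933×0.4067/150) = 0.04011.
Because the samples are independent, SE_diff = √(0.01585² + 0.04011²) = 0.04313.
Using z* = 1.960 for 95%, ME = 1.960 × 0.04313 = 0.08453.
p̂₁ − p̂₂ = -0.1765; interval -0.1765 ± 0.08453 gives (-0.26103, -0.09197).
The interval (-0.26103, -0.09197) does not contain 0, so the difference is significant.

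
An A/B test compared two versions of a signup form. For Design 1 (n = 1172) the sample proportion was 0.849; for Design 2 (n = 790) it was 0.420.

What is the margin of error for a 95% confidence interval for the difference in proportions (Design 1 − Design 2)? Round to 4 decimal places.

0.0401

Each SE is √(p̂(1−p̂)/n): √(0.8490·0.1510/1172) = 0.01046 and √(0.4200·0.5800/790) = 0.01756.
SE(p̂₁ − p̂₂) = √(SE₁² + SE₂²) = √(0.0001094116 + 0.0003083536) = 0.02044, since the two samples are independent.
At 95% confidence z* = 1.960; margin = 1.960 × 0.02044 = 0.04006.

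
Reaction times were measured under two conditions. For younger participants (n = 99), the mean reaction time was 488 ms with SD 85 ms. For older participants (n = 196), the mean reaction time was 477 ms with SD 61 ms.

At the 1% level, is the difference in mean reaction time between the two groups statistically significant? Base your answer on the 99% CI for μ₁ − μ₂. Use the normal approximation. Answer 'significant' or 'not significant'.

SE₁ = s₁/√n₁ = 85/√99 = 8.5428; SE₂ = 61/√196 = 4.3571.
Independent samples, unequal variances: SE_diff = √(SE₁² + SE₂²) = √(72.97943184 + 18.98432041) = 9.5898.
z* = 2.576, so margin of error = 2.576 × 9.5898 = 24.7033.
Difference in means = 488 − 477 = 11.0000.
11.0000 ± 24.7033 → (-13.7033, 35.7033).
The interval (-13.7033, 35.7033) contains 0, so the difference is not significant.

not significant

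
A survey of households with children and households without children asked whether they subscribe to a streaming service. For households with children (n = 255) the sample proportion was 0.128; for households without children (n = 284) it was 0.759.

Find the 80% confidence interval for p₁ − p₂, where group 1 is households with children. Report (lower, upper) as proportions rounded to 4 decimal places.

Each SE is √(p̂(1−p̂)/n): √(0.1280·0.8720/255) = 0.02092 and √(0.7590·0.2410/284) = 0.02538.
SE(p̂₁ − p̂₂) = √(SE₁² + SE₂²) = √(0.0004376464 + 0.0006441444) = 0.03289, since the two samples are independent.
At 80% confidence z* = 1.282; margin = 1.282 × 0.03289 = 0.04216.
The difference is 0.1280 − 0.7590 = -0.6310, so the interval is -0.6310 ± 0.04216 = (-0.6732, -0.5888).

(-0.6732, -0.5888)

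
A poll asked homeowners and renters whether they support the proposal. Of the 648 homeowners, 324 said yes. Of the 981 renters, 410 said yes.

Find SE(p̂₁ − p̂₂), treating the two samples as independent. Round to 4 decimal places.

First, p̂₁ = 324/648 = 0.5000; p̂₂ = 410/981 = 0.4179.
The two standard errors are √(0.5000×0.5000/648) = 0.01964 and √(0.4179×0.5821/981) = 0.01575.
Because the samples are independent, SE_diff = √(0.01964² + 0.01575²) = 0.02518.

0.0252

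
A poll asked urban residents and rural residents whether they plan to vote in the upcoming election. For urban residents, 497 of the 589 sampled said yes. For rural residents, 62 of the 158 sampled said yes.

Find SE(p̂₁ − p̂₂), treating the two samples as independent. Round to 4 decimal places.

p̂₁ = 497/589 = 0.8438 and p̂₂ = 62/158 = 0.3924.
SE₁ = √(p̂₁(1−p̂₁)/n₁) = √(0.8438·0.1562/589) = 0.01496; SE₂ = √(0.3924·0.6076/158) = 0.03885.
Independent samples: SE of the difference = √(SE₁² + SE₂²) = √(0.0002238016 + 0.0015093225) = 0.04163.

0.0416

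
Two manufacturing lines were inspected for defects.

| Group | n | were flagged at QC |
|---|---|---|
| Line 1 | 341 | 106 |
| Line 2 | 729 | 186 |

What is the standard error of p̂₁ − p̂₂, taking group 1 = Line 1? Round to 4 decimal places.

p̂₁ = 106/341 = 0.3109 and p̂₂ = 186/729 = 0.2551.
SE₁ = √(p̂₁(1−p̂₁)/n₁) = √(0.3109·0.6891/341) = 0.02507; SE₂ = √(0.2551·0.7449/729) = 0.01615.
Independent samples: SE of the difference = √(SE₁² + SE₂²) = √(0.0006285049 + 0.0002608225) = 0.02982.

0.0298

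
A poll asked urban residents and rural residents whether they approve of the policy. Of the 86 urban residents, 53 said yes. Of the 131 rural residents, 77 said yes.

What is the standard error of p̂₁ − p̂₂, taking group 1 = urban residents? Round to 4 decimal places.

p̂₁ = 53/86 = 0.6163 and p̂₂ = 77/131 = 0.5878.
SE₁ = √(p̂₁(1−p̂₁)/n₁) = √(0.6163·0.3837/86) = 0.05244; SE₂ = √(0.5878·0.4122/131) = 0.04301.
Independent samples: SE of the difference = √(SE₁² + SE₂²) = √(0.0027499536 + 0.0018498601) = 0.06782.

0.0678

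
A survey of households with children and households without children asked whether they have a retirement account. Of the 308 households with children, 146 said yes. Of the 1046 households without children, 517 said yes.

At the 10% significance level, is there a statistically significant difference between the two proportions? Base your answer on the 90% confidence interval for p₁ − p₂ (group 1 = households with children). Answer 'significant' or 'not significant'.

p̂₁ = 146/308 = 0.4740 and p̂₂ = 517/1046 = 0.4943.
SE₁ = √(p̂₁(1−p̂₁)/n₁) = √(0.4740·0.5260/308) = 0.02845; SE₂ = √(0.4943·0.5057/1046) = 0.01546.
Independent samples: SE of the difference = √(SE₁² + SE₂²) = √(0.0008094025 + 0.0002390116) = 0.03238.
z* for 90% confidence is 1.645, so the margin of error is 1.645 × 0.03238 = 0.05327.
Point estimate p̂₁ − p̂₂ = 0.4740 − 0.4943 = -0.0203.
-0.0203 ± 0.05327 → (-0.07357, 0.03297).
The interval (-0.07357, 0.03297) contains 0, so the difference is not significant.

not significant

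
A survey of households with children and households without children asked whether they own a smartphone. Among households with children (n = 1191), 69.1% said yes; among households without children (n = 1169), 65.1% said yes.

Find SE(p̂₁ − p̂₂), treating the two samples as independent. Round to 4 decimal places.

0.0193

Each SE is √(p̂(1−p̂)/n): √(0.6910·0.3090/1191) = 0.01339 and √(0.6510·0.3490/1169) = 0.01394.
SE(p̂₁ − p̂₂) = √(SE₁² + SE₂²) = √(0.0001792921 + 0.0001943236) = 0.01933, since the two samples are independent.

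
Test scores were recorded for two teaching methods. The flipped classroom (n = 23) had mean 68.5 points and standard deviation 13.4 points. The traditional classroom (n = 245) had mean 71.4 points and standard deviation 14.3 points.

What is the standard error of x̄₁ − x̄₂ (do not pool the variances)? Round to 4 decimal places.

2.9397

Per-group SEs: s₁/√n₁ = 13.4/√23 = 2.7941, s₂/√n₂ = 14.3/√245 = 0.9136.
Unpooled SE of the difference: √(7.80699481 + 0.83466496) = 2.9397.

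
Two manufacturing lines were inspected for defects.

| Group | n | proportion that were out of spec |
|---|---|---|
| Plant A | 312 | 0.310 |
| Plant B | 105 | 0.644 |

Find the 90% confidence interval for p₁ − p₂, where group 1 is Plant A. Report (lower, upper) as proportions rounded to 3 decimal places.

The two standard errors are √(0.3100×0.6900/312) = 0.02618 and √(0.6440×0.3560/105) = 0.04673.
Because the samples are independent, SE_diff = √(0.02618² + 0.04673²) = 0.05356.
Using z* = 1.645 for 90%, ME = 1.645 × 0.05356 = 0.08811.
p̂₁ − p̂₂ = -0.3340; interval -0.3340 ± 0.08811 gives (-0.422, -0.246).

(-0.422, -0.246)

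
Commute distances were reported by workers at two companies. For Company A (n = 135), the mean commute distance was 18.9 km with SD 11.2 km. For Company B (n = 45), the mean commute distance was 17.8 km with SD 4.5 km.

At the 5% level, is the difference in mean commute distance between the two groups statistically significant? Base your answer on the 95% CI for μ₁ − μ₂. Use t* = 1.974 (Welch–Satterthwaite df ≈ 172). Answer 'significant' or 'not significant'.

Standard errors of each mean: 11.2/√135 = 0.9639 and 4.5/√45 = 0.6708.
SE(x̄₁ − x̄₂) = √(0.9639² + 0.6708²) = 1.1743 for independent samples with unequal variances.
With t* = 1.974, the margin is 1.974 × 1.1743 = 2.3181.
x̄₁ − x̄₂ = 18.9 − 17.8 = 1.1000; the interval is 1.1000 ± 2.3181 = (-1.2181, 3.4181).
The interval (-1.2181, 3.4181) contains 0, so the difference is not significant.

not significant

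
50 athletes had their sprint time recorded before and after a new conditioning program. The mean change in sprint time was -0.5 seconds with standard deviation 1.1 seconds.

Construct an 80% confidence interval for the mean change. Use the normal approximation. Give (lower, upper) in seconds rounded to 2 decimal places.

(-0.70, -0.30)

This is a matched-pairs design, so SE = s_d/√n = 1.1/√50 = 0.1556.
Margin = 1.282 × 0.1556 = 0.1995; the interval is -0.5 ± 0.1995 = (-0.70, -0.30).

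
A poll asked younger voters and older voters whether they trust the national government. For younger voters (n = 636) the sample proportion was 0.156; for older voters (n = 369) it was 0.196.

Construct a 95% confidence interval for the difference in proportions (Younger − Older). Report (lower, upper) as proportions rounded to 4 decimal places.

(-0.0894, 0.0094)

The two standard errors are √(0.1560×0.8440/636) = 0.01439 and √(0.1960×0.8040/369) = 0.02067.
Because the samples are independent, SE_diff = √(0.01439² + 0.02067²) = 0.02519.
Using z* = 1.960 for 95%, ME = 1.960 × 0.02519 = 0.04937.
p̂₁ − p̂₂ = -0.0400; interval -0.0400 ± 0.04937 gives (-0.0894, 0.0094).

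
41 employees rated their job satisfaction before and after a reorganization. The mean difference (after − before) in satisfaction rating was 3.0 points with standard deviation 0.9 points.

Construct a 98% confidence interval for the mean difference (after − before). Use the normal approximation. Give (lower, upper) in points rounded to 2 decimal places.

(2.67, 3.33)

Paired design: SE = s_d/√n = 0.9/√41 = 0.1406.
z* = 2.326; margin of error = 2.326 × 0.1406 = 0.3270.
3.0 ± 0.3270 → (2.67, 3.33).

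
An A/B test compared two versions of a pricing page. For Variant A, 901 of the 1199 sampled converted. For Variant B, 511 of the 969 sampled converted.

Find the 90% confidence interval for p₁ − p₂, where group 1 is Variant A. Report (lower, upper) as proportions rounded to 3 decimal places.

(0.191, 0.258)

p̂₁ = 901/1199 = 0.7515 and p̂₂ = 511/969 = 0.5273.
SE₁ = √(p̂₁(1−p̂₁)/n₁) = √(0.7515·0.2485/1199) = 0.01248; SE₂ = √(0.5273·0.4727/969) = 0.01604.
Independent samples: SE of the difference = √(SE₁² + SE₂²) = √(0.0001557504 + 0.0002572816) = 0.02032.
z* for 90% confidence is 1.645, so the margin of error is 1.645 × 0.02032 = 0.03343.
Point estimate p̂₁ − p̂₂ = 0.7515 − 0.5273 = 0.2242.
0.2242 ± 0.03343 → (0.191, 0.258).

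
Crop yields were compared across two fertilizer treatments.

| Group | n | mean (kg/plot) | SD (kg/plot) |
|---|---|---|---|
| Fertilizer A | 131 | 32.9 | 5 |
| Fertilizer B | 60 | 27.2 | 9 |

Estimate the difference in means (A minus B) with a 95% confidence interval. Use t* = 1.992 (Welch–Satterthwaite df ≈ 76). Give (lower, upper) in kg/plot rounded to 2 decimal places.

SE₁ = s₁/√n₁ = 5/√131 = 0.4369; SE₂ = 9/√60 = 1.1619.
Independent samples, unequal variances: SE_diff = √(SE₁² + SE₂²) = √(0.19088161 + 1.35001161) = 1.2413.
t* = 1.992, so margin of error = 1.992 × 1.2413 = 2.4727.
Difference in means = 32.9 − 27.2 = 5.7000.
5.7000 ± 2.4727 → (3.23, 8.17).

(3.23, 8.17)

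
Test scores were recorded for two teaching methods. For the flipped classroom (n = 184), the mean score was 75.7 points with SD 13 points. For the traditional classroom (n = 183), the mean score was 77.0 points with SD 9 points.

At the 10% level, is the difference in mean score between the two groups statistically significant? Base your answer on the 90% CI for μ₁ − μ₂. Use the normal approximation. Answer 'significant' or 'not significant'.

Per-group SEs: s₁/√n₁ = 13/√184 = 0.9584, s₂/√n₂ = 9/√183 = 0.6653.
Unpooled SE of the difference: √(0.91853056 + 0.44262409) = 1.1667.
Margin of error = z* · SE = 1.645 × 1.1667 = 1.9192.
x̄₁ − x̄₂ = 75.7 − 77.0 = -1.3000.
CI: -1.3000 ± 1.9192 = (-3.2192, 0.6192).
The interval (-3.2192, 0.6192) contains 0, so the difference is not significant.

not significant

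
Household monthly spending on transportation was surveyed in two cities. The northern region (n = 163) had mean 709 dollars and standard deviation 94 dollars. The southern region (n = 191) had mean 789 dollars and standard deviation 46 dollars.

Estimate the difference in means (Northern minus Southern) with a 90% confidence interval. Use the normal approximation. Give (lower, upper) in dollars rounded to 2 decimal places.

SE₁ = s₁/√n₁ = 94/√163 = 7.3626; SE₂ = 46/√191 = 3.3284.
Independent samples, unequal variances: SE_diff = √(SE₁² + SE₂²) = √(54.20787876 + 11.07824656) = 8.0800.
z* = 1.645, so margin of error = 1.645 × 8.0800 = 13.2916.
Difference in means = 709 − 789 = -80.0000.
-80.0000 ± 13.2916 → (-93.29, -66.71).

(-93.29, -66.71)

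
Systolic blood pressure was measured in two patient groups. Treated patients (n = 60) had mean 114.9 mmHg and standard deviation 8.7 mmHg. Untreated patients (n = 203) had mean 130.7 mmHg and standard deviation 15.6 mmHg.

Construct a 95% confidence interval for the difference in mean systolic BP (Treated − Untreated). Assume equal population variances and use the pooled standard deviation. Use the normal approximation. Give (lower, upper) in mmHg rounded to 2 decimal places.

(-19.93, -11.67)

s_p = √[((n₁−1)s₁² + (n₂−1)s₂²)/(n₁+n₂−2)] = √[(59·8.7² + 202·15.6²)/261] = 14.3338.
SE = 14.3338·√(1/60 + 1/203) = 2.1063.
With z* = 1.960, margin = 1.960 × 2.1063 = 4.1283.
x̄₁ − x̄₂ = 114.9 − 130.7 = -15.8000; interval -15.8000 ± 4.1283 = (-19.93, -11.67).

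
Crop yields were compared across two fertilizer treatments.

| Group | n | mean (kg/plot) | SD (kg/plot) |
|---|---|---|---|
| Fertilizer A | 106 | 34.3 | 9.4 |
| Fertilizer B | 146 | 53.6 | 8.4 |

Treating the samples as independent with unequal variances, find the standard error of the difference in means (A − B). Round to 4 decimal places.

1.1476

SE₁ = s₁/√n₁ = 9.4/√106 = 0.9130; SE₂ = 8.4/√146 = 0.6952.
Independent samples, unequal variances: SE_diff = √(SE₁² + SE₂²) = √(0.833569 + 0.48330304) = 1.1476.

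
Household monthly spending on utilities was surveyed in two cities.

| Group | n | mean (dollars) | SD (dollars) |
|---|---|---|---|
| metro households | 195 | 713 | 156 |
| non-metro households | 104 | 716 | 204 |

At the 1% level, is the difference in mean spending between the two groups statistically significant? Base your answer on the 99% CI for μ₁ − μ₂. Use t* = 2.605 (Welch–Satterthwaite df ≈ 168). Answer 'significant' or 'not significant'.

Per-group SEs: s₁/√n₁ = 156/√195 = 11.1714, s₂/√n₂ = 204/√104 = 20.0038.
Unpooled SE of the difference: √(124.80017796 + 400.15201444) = 22.9118.
Margin of error = t* · SE = 2.605 × 22.9118 = 59.6852.
x̄₁ − x̄₂ = 713 − 716 = -3.0000.
CI: -3.0000 ± 59.6852 = (-62.6852, 56.6852).
The interval (-62.6852, 56.6852) contains 0, so the difference is not significant.

not significant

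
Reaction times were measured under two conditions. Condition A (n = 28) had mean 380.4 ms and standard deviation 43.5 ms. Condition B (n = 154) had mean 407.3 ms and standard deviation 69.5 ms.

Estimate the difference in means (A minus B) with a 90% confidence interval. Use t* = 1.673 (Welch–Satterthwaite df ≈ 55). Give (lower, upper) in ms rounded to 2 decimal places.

Standard errors of each mean: 43.5/√28 = 8.2207 and 69.5/√154 = 5.6005.
SE(x̄₁ − x̄₂) = √(8.2207² + 5.6005²) = 9.9471 for independent samples with unequal variances.
With t* = 1.673, the margin is 1.673 × 9.9471 = 16.6415.
x̄₁ − x̄₂ = 380.4 − 407.3 = -26.9000; the interval is -26.9000 ± 16.6415 = (-43.54, -10.26).

(-43.54, -10.26)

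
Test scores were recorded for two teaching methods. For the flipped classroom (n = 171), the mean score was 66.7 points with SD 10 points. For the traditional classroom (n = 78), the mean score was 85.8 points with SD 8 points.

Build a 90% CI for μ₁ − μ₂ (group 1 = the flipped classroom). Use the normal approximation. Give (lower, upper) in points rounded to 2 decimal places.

Standard errors of each mean: 10/√171 = 0.7647 and 8/√78 = 0.9058.
SE(x̄₁ − x̄₂) = √(0.7647² + 0.9058²) = 1.1854 for independent samples with unequal variances.
With z* = 1.645, the margin is 1.645 × 1.1854 = 1.9500.
x̄₁ − x̄₂ = 66.7 − 85.8 = -19.1000; the interval is -19.1000 ± 1.9500 = (-21.05, -17.15).

(-21.05, -17.15)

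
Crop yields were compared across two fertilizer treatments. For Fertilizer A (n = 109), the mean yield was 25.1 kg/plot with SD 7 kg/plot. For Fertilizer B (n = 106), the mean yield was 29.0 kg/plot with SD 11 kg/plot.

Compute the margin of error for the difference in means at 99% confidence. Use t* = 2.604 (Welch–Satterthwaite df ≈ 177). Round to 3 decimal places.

3.285

Per-group SEs: s₁/√n₁ = 7/√109 = 0.6705, s₂/√n₂ = 11/√106 = 1.0684.
Unpooled SE of the difference: √(0.44957025 + 1.14147856) = 1.2614.
Margin of error = t* · SE = 2.604 × 1.2614 = 3.2847.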